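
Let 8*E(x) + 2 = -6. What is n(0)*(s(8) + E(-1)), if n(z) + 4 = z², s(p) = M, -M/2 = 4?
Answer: 36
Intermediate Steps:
M = -8 (M = -2*4 = -8)
E(x) = -1 (E(x) = -¼ + (⅛)*(-6) = -¼ - ¾ = -1)
s(p) = -8
n(z) = -4 + z²
n(0)*(s(8) + E(-1)) = (-4 + 0²)*(-8 - 1) = (-4 + 0)*(-9) = -4*(-9) = 36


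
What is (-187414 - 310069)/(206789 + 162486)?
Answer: -497483/369275 ≈ -1.3472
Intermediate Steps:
(-187414 - 310069)/(206789 + 162486) = -497483/369275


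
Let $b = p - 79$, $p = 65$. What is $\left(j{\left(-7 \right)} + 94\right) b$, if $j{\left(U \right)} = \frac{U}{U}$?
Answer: $-1330$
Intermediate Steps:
$j{\left(U \right)} = 1$
$b = -14$ ($b = 65 - 79 = -14$)
$\left(j{\left(-7 \right)} + 94\right) b = \left(1 + 94\right) \left(-14\right) = 95 \left(-14\right) = -1330$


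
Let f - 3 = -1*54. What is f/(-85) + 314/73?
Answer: 1789/365 ≈ 4.9014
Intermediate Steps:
f = -51 (f = 3 - 1*54 = 3 - 54 = -51)
f/(-85) + 314/73 = -51/(-85) + 314/73 = -51*(-1/85) + 314*(1/73) = ⅗ + 314/73 = 1789/365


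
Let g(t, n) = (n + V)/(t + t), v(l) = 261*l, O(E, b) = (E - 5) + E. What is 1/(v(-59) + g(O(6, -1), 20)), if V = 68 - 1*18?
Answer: -1/15394 ≈ -6.4960e-5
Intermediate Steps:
O(E, b) = -5 + 2*E (O(E, b) = (-5 + E) + E = -5 + 2*E)
V = 50 (V = 68 - 18 = 50)
g(t, n) = (50 + n)/(2*t) (g(t, n) = (n + 50)/(t + t) = (50 + n)/((2*t)) = (50 + n)*(1/(2*t)) = (50 + n)/(2*t))
1/(v(-59) + g(O(6, -1), 20)) = 1/(261*(-59) + (50 + 20)/(2*(-5 + 2*6))) = 1/(-15399 + (1/2)*70/(-5 + 12)) = 1/(-15399 + (1/2)*70/7) = 1/(-15399 + (1/2)*(1/7)*70) = 1/(-15399 + 5) = 1/(-15394) = -1/15394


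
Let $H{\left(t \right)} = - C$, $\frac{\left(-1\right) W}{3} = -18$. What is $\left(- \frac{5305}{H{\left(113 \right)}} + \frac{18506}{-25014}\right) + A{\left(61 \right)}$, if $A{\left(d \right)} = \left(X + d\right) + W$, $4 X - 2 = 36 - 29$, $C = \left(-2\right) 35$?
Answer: $\frac{14261543}{350196} \approx 40.724$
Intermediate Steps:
$C = -70$
$X = \frac{9}{4}$ ($X = \frac{1}{2} + \frac{36 - 29}{4} = \frac{1}{2} + \frac{1}{4} \cdot 7 = \frac{1}{2} + \frac{7}{4} = \frac{9}{4} \approx 2.25$)
$W = 54$ ($W = \left(-3\right) \left(-18\right) = 54$)
$H{\left(t \right)} = 70$ ($H{\left(t \right)} = \left(-1\right) \left(-70\right) = 70$)
$A{\left(d \right)} = \frac{225}{4} + d$ ($A{\left(d \right)} = \left(\frac{9}{4} + d\right) + 54 = \frac{225}{4} + d$)
$\left(- \frac{5305}{H{\left(113 \right)}} + \frac{18506}{-25014}\right) + A{\left(61 \right)} = \left(- \frac{5305}{70} + \frac{18506}{-25014}\right) + \left(\frac{225}{4} + 61\right) = \left(\left(-5305\right) \frac{1}{70} + 18506 \left(- \frac{1}{25014}\right)\right) + \frac{469}{4} = \left(- \frac{1061}{14} - \frac{9253}{12507}\right) + \frac{469}{4} = - \frac{13399469}{175098} + \frac{469}{4} = \frac{14261543}{350196}$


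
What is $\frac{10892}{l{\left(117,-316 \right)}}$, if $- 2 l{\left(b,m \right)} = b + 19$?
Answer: $- \frac{2723}{17} \approx -160.18$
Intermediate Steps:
$l{\left(b,m \right)} = - \frac{19}{2} - \frac{b}{2}$ ($l{\left(b,m \right)} = - \frac{b + 19}{2} = - \frac{19 + b}{2} = - \frac{19}{2} - \frac{b}{2}$)
$\frac{10892}{l{\left(117,-316 \right)}} = \frac{10892}{- \frac{19}{2} - \frac{117}{2}} = \frac{10892}{-68} = 10892 \left(- \frac{1}{68}\right) = - \frac{2723}{17}$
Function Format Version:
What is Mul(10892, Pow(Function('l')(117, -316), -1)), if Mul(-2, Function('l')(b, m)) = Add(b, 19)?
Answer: Rational(-2723, 17) ≈ -160.18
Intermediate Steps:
Function('l')(b, m) = Add(Rational(-19, 2), Mul(Rational(-1, 2), b)) (Function('l')(b, m) = Mul(Rational(-1, 2), Add(b, 19)) = Mul(Rational(-1, 2), Add(19, b)) = Add(Rational(-19, 2), Mul(Rational(-1, 2), b)))
Mul(10892, Pow(Function('l')(117, -316), -1)) = Mul(10892, Pow(Add(Rational(-19, 2), Mul(Rational(-1, 2), 117)), -1)) = Mul(10892, Pow(Add(Rational(-19, 2), Rational(-117, 2)), -1)) = Mul(10892, Pow(-68, -1)) = Mul(10892, Rational(-1, 68)) = Rational(-2723, 17)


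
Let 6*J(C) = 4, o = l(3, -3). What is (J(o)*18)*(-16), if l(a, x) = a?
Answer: -192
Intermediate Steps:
o = 3
J(C) = 2/3 (J(C) = (1/6)*4 = 2/3)
(J(o)*18)*(-16) = ((2/3)*18)*(-16) = 12*(-16) = -192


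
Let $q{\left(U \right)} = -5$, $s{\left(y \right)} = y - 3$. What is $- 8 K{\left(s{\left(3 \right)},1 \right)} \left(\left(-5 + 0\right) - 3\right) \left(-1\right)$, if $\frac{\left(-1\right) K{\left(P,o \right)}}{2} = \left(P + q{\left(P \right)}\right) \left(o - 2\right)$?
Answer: $640$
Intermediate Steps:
$s{\left(y \right)} = -3 + y$
$K{\left(P,o \right)} = - 2 \left(-5 + P\right) \left(-2 + o\right)$ ($K{\left(P,o \right)} = - 2 \left(P - 5\right) \left(o - 2\right) = - 2 \left(-5 + P\right) \left(-2 + o\right)$)
$- 8 K{\left(s{\left(3 \right)},1 \right)} \left(\left(-5 + 0\right) - 3\right) \left(-1\right) = - 8 \left(-20 + 4 \left(-3 + 3\right) + 10 \cdot 1 - 2 \left(-3 + 3\right) 1\right) \left(\left(-5 + 0\right) - 3\right) \left(-1\right) = - 8 \left(-20 + 4 \cdot 0 + 10 - 0 \cdot 1\right) \left(-5 - 3\right) \left(-1\right) = - 8 \left(-20 + 0 + 10 + 0\right) \left(\left(-8\right) \left(-1\right)\right) = \left(-8\right) \left(-10\right) 8 = 80 \cdot 8 = 640$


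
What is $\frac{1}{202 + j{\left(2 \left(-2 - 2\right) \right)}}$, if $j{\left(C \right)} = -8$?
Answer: $\frac{1}{194} \approx 0.0051546$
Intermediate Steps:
$\frac{1}{202 + j{\left(2 \left(-2 - 2\right) \right)}} = \frac{1}{202 - 8} = \frac{1}{194}$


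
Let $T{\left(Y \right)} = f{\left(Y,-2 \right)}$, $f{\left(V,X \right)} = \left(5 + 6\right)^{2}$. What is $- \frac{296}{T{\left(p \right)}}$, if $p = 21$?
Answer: $- \frac{296}{121} \approx -2.4463$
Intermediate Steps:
$f{\left(V,X \right)} = 121$ ($f{\left(V,X \right)} = 11^{2} = 121$)
$T{\left(Y \right)} = 121$
$- \frac{296}{T{\left(p \right)}} = - \frac{296}{121}$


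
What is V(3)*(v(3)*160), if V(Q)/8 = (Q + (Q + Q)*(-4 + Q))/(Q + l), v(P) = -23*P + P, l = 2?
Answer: 50688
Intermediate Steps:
v(P) = -22*P
V(Q) = 8*(Q + 2*Q*(-4 + Q))/(2 + Q) (V(Q) = 8*((Q + (Q + Q)*(-4 + Q))/(Q + 2)) = 8*((Q + (2*Q)*(-4 + Q))/(2 + Q)) = 8*((Q + 2*Q*(-4 + Q))/(2 + Q)) = 8*(Q + 2*Q*(-4 + Q))/(2 + Q))
V(3)*(v(3)*160) = (8*3*(-7 + 2*3)/(2 + 3))*(-22*3*160) = (8*3*(-7 + 6)/5)*(-66*160) = (8*3*(1/5)*(-1))*(-10560) = -24/5*(-10560) = 50688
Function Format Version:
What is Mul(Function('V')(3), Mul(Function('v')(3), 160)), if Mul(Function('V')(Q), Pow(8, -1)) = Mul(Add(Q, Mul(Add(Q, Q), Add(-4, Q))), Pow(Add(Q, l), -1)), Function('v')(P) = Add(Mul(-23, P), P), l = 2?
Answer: 50688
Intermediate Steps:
Function('v')(P) = Mul(-22, P)
Function('V')(Q) = Mul(8, Pow(Add(2, Q), -1), Add(Q, Mul(2, Q, Add(-4, Q)))) (Function('V')(Q) = Mul(8, Mul(Add(Q, Mul(Add(Q, Q), Add(-4, Q))), Pow(Add(Q, 2), -1))) = Mul(8, Mul(Add(Q, Mul(Mul(2, Q), Add(-4, Q))), Pow(Add(2, Q), -1))) = Mul(8, Mul(Add(Q, Mul(2, Q, Add(-4, Q))), Pow(Add(2, Q), -1))) = Mul(8, Mul(Pow(Add(2, Q), -1), Add(Q, Mul(2, Q, Add(-4, Q))))) = Mul(8, Pow(Add(2, Q), -1), Add(Q, Mul(2, Q, Add(-4, Q)))))
Mul(Function('V')(3), Mul(Function('v')(3), 160)) = Mul(Mul(8, 3, Pow(Add(2, 3), -1), Add(-7, Mul(2, 3))), Mul(Mul(-22, 3), 160)) = Mul(Mul(8, 3, Pow(5, -1), Add(-7, 6)), Mul(-66, 160)) = Mul(Mul(8, 3, Rational(1, 5), -1), -10560) = Mul(Rational(-24, 5), -10560) = 50688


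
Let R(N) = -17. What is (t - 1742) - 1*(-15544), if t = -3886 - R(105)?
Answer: 9933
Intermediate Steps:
t = -3869 (t = -3886 - 1*(-17) = -3886 + 17 = -3869)
(t - 1742) - 1*(-15544) = (-3869 - 1742) - 1*(-15544) = -5611 + 15544 = 9933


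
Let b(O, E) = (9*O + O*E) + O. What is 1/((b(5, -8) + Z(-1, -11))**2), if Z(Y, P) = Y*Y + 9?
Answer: 1/400 ≈ 0.0025000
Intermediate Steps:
b(O, E) = 10*O + E*O (b(O, E) = (9*O + E*O) + O = 10*O + E*O)
Z(Y, P) = 9 + Y**2 (Z(Y, P) = Y**2 + 9 = 9 + Y**2)
1/((b(5, -8) + Z(-1, -11))**2) = 1/((5*(10 - 8) + (9 + (-1)**2))**2) = 1/((5*2 + (9 + 1))**2) = 1/((10 + 10)**2) = 1/(20**2) = 1/400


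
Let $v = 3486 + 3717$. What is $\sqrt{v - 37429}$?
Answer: $i \sqrt{30226} \approx 173.86 i$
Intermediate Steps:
$v = 7203$
$\sqrt{v - 37429} = \sqrt{7203 - 37429} = \sqrt{-30226} = i \sqrt{30226}$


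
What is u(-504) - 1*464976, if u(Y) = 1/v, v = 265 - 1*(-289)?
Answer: -257596703/554 ≈ -4.6498e+5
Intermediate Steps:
v = 554 (v = 265 + 289 = 554)
u(Y) = 1/554
u(-504) - 1*464976 = 1/554 - 1*464976 = 1/554 - 464976 = -257596703/554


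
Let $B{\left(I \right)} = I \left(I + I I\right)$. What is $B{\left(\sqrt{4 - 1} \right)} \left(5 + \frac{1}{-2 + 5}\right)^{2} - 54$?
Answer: $\frac{94}{3} + \frac{256 \sqrt{3}}{3} \approx 179.14$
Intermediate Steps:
$B{\left(I \right)} = I \left(I + I^{2}\right)$
$B{\left(\sqrt{4 - 1} \right)} \left(5 + \frac{1}{-2 + 5}\right)^{2} - 54 = \left(\sqrt{4 - 1}\right)^{2} \left(1 + \sqrt{4 - 1}\right) \left(5 + \frac{1}{-2 + 5}\right)^{2} - 54 = \left(\sqrt{3}\right)^{2} \left(1 + \sqrt{3}\right) \left(5 + \frac{1}{3}\right)^{2} - 54 = 3 \left(1 + \sqrt{3}\right) \left(5 + \frac{1}{3}\right)^{2} - 54 = \left(3 + 3 \sqrt{3}\right) \left(\frac{16}{3}\right)^{2} - 54 = \left(3 + 3 \sqrt{3}\right) \frac{256}{9} - 54 = \left(\frac{256}{3} + \frac{256 \sqrt{3}}{3}\right) - 54 = \frac{94}{3} + \frac{256 \sqrt{3}}{3}$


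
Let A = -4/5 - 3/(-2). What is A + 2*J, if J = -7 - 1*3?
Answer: -193/10 ≈ -19.300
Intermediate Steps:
J = -10 (J = -7 - 3 = -10)
A = 7/10 (A = -4*1/5 - 3*(-1/2) = -4/5 + 3/2 = 7/10 ≈ 0.70000)
A + 2*J = 7/10 + 2*(-10) = 7/10 - 20 = -193/10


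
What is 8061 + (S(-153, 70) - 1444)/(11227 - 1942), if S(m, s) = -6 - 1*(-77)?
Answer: 74845012/9285 ≈ 8060.9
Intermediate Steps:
S(m, s) = 71 (S(m, s) = -6 + 77 = 71)
8061 + (S(-153, 70) - 1444)/(11227 - 1942) = 8061 + (71 - 1444)/(11227 - 1942) = 8061 - 1373/9285 = 74845012/9285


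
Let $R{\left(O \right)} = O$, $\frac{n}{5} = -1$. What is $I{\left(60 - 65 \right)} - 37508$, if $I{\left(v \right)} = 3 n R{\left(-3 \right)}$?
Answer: $-37463$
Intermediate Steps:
$n = -5$ ($n = 5 \left(-1\right) = -5$)
$I{\left(v \right)} = 45$ ($I{\left(v \right)} = 3 \left(-5\right) \left(-3\right) = \left(-15\right) \left(-3\right) = 45$)
$I{\left(60 - 65 \right)} - 37508 = 45 - 37508 = -37463$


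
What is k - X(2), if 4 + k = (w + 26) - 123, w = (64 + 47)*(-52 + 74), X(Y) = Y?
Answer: 2339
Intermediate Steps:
w = 2442 (w = 111*22 = 2442)
k = 2341 (k = -4 + ((2442 + 26) - 123) = -4 + (2468 - 123) = -4 + 2345 = 2341)
k - X(2) = 2341 - 1*2 = 2341 - 2 = 2339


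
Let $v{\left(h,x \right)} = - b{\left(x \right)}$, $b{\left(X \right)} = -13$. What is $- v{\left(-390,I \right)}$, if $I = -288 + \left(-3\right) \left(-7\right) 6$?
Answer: $-13$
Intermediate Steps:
$I = -162$ ($I = -288 + 21 \cdot 6 = -288 + 126 = -162$)
$v{\left(h,x \right)} = 13$ ($v{\left(h,x \right)} = \left(-1\right) \left(-13\right) = 13$)
$- v{\left(-390,I \right)} = \left(-1\right) 13 = -13$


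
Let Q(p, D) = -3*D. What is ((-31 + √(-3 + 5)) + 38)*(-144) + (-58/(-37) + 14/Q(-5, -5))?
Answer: -558052/555 - 144*√2 ≈ -1209.1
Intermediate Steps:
((-31 + √(-3 + 5)) + 38)*(-144) + (-58/(-37) + 14/Q(-5, -5)) = ((-31 + √(-3 + 5)) + 38)*(-144) + (-58/(-37) + 14/((-3*(-5)))) = ((-31 + √2) + 38)*(-144) + (-58*(-1/37) + 14/15) = (7 + √2)*(-144) + (58/37 + 14*(1/15)) = (-1008 - 144*√2) + (58/37 + 14/15) = (-1008 - 144*√2) + 1388/555 = -558052/555 - 144*√2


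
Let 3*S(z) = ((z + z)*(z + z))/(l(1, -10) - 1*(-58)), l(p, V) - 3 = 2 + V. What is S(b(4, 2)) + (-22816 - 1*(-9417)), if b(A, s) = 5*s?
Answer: -2130041/159 ≈ -13396.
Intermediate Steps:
l(p, V) = 5 + V (l(p, V) = 3 + (2 + V) = 5 + V)
S(z) = 4*z²/159 (S(z) = (((z + z)*(z + z))/((5 - 10) - 1*(-58)))/3 = (((2*z)*(2*z))/(-5 + 58))/3 = ((4*z²)/53)/3 = ((4*z²)*(1/53))/3 = (4*z²/53)/3 = 4*z²/159)
S(b(4, 2)) + (-22816 - 1*(-9417)) = 4*(5*2)²/159 + (-22816 - 1*(-9417)) = (4/159)*10² + (-22816 + 9417) = (4/159)*100 - 13399 = 400/159 - 13399 = -2130041/159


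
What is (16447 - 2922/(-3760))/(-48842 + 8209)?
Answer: -30921821/76390040 ≈ -0.40479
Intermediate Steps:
(16447 - 2922/(-3760))/(-48842 + 8209) = (16447 - 2922*(-1/3760))/(-40633) = (16447 + 1461/1880)*(-1/40633) = (30921821/1880)*(-1/40633) = -30921821/76390040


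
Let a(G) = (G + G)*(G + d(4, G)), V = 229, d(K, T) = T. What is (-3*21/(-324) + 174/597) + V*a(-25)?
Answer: 4101393481/7164 ≈ 5.7250e+5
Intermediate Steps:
a(G) = 4*G**2 (a(G) = (G + G)*(G + G) = (2*G)*(2*G) = 4*G**2)
(-3*21/(-324) + 174/597) + V*a(-25) = (-3*21/(-324) + 174/597) + 229*(4*(-25)**2) = (-63*(-1/324) + 174*(1/597)) + 229*(4*625) = (7/36 + 58/199) + 229*2500 = 3481/7164 + 572500 = 4101393481/7164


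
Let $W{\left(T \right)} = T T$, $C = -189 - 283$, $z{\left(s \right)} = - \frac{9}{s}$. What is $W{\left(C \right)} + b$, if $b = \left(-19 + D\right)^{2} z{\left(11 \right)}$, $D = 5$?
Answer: $\frac{2448860}{11} \approx 2.2262 \cdot 10^{5}$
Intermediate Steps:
$C = -472$
$W{\left(T \right)} = T^{2}$
$b = - \frac{1764}{11}$ ($b = \left(-19 + 5\right)^{2} \left(- \frac{9}{11}\right) = \left(-14\right)^{2} \left(\left(-9\right) \frac{1}{11}\right) = 196 \left(- \frac{9}{11}\right) = - \frac{1764}{11} \approx -160.36$)
$W{\left(C \right)} + b = \left(-472\right)^{2} - \frac{1764}{11} = 222784 - \frac{1764}{11} = \frac{2448860}{11}$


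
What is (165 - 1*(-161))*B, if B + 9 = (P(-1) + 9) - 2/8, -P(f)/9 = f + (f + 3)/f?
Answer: 17441/2 ≈ 8720.5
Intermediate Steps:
P(f) = -9*f - 9*(3 + f)/f (P(f) = -9*(f + (f + 3)/f) = -9*(f + (3 + f)/f) = -9*f - 9*(3 + f)/f)
B = 107/4 (B = -9 + (((-9 - 27/(-1) - 9*(-1)) + 9) - 2/8) = -9 + (((-9 - 27*(-1) + 9) + 9) - 2*⅛) = -9 + (((-9 + 27 + 9) + 9) - ¼) = -9 + ((27 + 9) - ¼) = -9 + (36 - ¼) = -9 + 143/4 = 107/4 ≈ 26.750)
(165 - 1*(-161))*B = (165 - 1*(-161))*(107/4) = (165 + 161)*(107/4) = 326*(107/4) = 17441/2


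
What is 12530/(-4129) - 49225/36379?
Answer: -659078895/150208891 ≈ -4.3877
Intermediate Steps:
12530/(-4129) - 49225/36379 = 12530*(-1/4129) - 49225*1/36379 = -12530/4129 - 49225/36379 = -659078895/150208891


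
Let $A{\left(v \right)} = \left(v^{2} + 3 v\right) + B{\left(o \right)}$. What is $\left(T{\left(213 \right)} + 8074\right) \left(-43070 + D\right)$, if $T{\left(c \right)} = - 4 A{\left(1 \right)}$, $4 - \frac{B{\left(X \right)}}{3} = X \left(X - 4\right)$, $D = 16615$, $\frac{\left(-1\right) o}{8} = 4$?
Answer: $-577618470$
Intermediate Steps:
$o = -32$ ($o = \left(-8\right) 4 = -32$)
$B{\left(X \right)} = 12 - 3 X \left(-4 + X\right)$ ($B{\left(X \right)} = 12 - 3 X \left(X - 4\right) = 12 - 3 X \left(-4 + X\right)$)
$A{\left(v \right)} = -3444 + v^{2} + 3 v$ ($A{\left(v \right)} = \left(v^{2} + 3 v\right) + \left(12 - 3 \left(-32\right)^{2} + 12 \left(-32\right)\right) = \left(v^{2} + 3 v\right) - 3444 = -3444 + v^{2} + 3 v$)
$T{\left(c \right)} = 13760$ ($T{\left(c \right)} = - 4 \left(-3444 + 1^{2} + 3 \cdot 1\right) = - 4 \left(-3444 + 1 + 3\right) = \left(-4\right) \left(-3440\right) = 13760$)
$\left(T{\left(213 \right)} + 8074\right) \left(-43070 + D\right) = \left(13760 + 8074\right) \left(-43070 + 16615\right) = 21834 \left(-26455\right) = -577618470$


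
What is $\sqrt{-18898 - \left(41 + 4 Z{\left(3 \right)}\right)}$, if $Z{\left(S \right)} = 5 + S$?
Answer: $i \sqrt{18971} \approx 137.74 i$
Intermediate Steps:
$\sqrt{-18898 - \left(41 + 4 Z{\left(3 \right)}\right)} = \sqrt{-18898 - \left(41 + 4 \left(5 + 3\right)\right)} = \sqrt{-18898 - 73} = \sqrt{-18971} = i \sqrt{18971}$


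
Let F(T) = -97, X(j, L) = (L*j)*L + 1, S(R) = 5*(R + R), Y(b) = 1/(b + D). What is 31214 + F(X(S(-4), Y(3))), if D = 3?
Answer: 31117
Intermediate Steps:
Y(b) = 1/(3 + b) (Y(b) = 1/(b + 3) = 1/(3 + b))
S(R) = 10*R (S(R) = 5*(2*R) = 10*R)
X(j, L) = 1 + j*L² (X(j, L) = j*L² + 1 = 1 + j*L²)
31214 + F(X(S(-4), Y(3))) = 31214 - 97 = 31117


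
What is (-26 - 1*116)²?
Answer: 20164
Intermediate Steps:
(-26 - 1*116)² = (-26 - 116)² = (-142)² = 20164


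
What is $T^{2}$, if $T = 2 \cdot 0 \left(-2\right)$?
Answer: $0$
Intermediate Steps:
$T = 0$ ($T = 0 \left(-2\right) = 0$)
$T^{2} = 0^{2} = 0$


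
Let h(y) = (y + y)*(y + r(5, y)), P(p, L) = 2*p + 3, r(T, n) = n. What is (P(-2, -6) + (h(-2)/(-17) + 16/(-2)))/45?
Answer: -169/765 ≈ -0.22092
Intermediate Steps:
P(p, L) = 3 + 2*p
h(y) = 4*y² (h(y) = (y + y)*(y + y) = (2*y)*(2*y) = 4*y²)
(P(-2, -6) + (h(-2)/(-17) + 16/(-2)))/45 = ((3 + 2*(-2)) + ((4*(-2)²)/(-17) + 16/(-2)))/45 = ((3 - 4) + ((4*4)*(-1/17) + 16*(-½)))/45 = (-1 + (16*(-1/17) - 8))/45 = (-1 + (-16/17 - 8))/45 = (-1 - 152/17)/45 = (1/45)*(-169/17) = -169/765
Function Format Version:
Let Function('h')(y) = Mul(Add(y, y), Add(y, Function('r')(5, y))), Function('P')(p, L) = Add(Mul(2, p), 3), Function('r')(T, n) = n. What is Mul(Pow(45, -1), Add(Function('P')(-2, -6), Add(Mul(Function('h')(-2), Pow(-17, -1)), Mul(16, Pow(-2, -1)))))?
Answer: Rational(-169, 765) ≈ -0.22092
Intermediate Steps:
Function('P')(p, L) = Add(3, Mul(2, p))
Function('h')(y) = Mul(4, Pow(y, 2)) (Function('h')(y) = Mul(Add(y, y), Add(y, y)) = Mul(Mul(2, y), Mul(2, y)) = Mul(4, Pow(y, 2)))
Mul(Pow(45, -1), Add(Function('P')(-2, -6), Add(Mul(Function('h')(-2), Pow(-17, -1)), Mul(16, Pow(-2, -1))))) = Mul(Pow(45, -1), Add(Add(3, Mul(2, -2)), Add(Mul(Mul(4, Pow(-2, 2)), Pow(-17, -1)), Mul(16, Pow(-2, -1))))) = Mul(Rational(1, 45), Add(Add(3, -4), Add(Mul(Mul(4, 4), Rational(-1, 17)), Mul(16, Rational(-1, 2))))) = Mul(Rational(1, 45), Add(-1, Add(Mul(16, Rational(-1, 17)), -8))) = Mul(Rational(1, 45), Add(-1, Add(Rational(-16, 17), -8))) = Mul(Rational(1, 45), Add(-1, Rational(-152, 17))) = Mul(Rational(1, 45), Rational(-169, 17)) = Rational(-169, 765)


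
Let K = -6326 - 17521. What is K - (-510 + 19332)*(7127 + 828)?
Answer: -149752857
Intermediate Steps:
K = -23847
K - (-510 + 19332)*(7127 + 828) = -23847 - (-510 + 19332)*(7127 + 828) = -23847 - 18822*7955 = -23847 - 1*149729010 = -23847 - 149729010 = -149752857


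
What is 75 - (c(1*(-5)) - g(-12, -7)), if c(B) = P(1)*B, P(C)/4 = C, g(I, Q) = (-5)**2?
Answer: 120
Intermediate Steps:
g(I, Q) = 25
P(C) = 4*C
c(B) = 4*B (c(B) = (4*1)*B = 4*B)
75 - (c(1*(-5)) - g(-12, -7)) = 75 - (4*(1*(-5)) - 1*25) = 75 - (4*(-5) - 25) = 75 - (-20 - 25) = 75 - 1*(-45) = 75 + 45 = 120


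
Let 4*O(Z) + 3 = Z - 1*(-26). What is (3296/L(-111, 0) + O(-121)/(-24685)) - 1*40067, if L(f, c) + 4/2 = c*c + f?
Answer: -223688898253/5578810 ≈ -40096.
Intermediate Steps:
L(f, c) = -2 + f + c² (L(f, c) = -2 + (c*c + f) = -2 + (c² + f) = -2 + (f + c²) = -2 + f + c²)
O(Z) = 23/4 + Z/4 (O(Z) = -¾ + (Z - 1*(-26))/4 = -¾ + (Z + 26)/4 = -¾ + (26 + Z)/4 = -¾ + (13/2 + Z/4) = 23/4 + Z/4)
(3296/L(-111, 0) + O(-121)/(-24685)) - 1*40067 = (3296/(-2 - 111 + 0²) + (23/4 + (¼)*(-121))/(-24685)) - 1*40067 = (3296/(-2 - 111 + 0) + (23/4 - 121/4)*(-1/24685)) - 40067 = (3296/(-113) - 49/2*(-1/24685)) - 40067 = (3296*(-1/113) + 49/49370) - 40067 = (-3296/113 + 49/49370) - 40067 = -162717983/5578810 - 40067 = -223688898253/5578810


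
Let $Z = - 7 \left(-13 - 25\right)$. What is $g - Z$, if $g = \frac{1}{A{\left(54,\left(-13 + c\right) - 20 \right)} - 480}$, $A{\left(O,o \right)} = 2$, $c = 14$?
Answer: $- \frac{127149}{478} \approx -266.0$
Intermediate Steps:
$Z = 266$ ($Z = \left(-7\right) \left(-38\right) = 266$)
$g = - \frac{1}{478}$ ($g = \frac{1}{2 - 480} = \frac{1}{-478} = - \frac{1}{478} \approx -0.002092$)
$g - Z = - \frac{1}{478} - 266 = - \frac{127149}{478}$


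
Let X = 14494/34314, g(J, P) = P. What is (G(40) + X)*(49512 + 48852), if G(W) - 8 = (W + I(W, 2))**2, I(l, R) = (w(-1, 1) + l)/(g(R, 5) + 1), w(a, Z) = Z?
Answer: 530828346145/2451 ≈ 2.1658e+8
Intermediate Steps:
I(l, R) = 1/6 + l/6 (I(l, R) = (1 + l)/(5 + 1) = (1 + l)/6 = (1 + l)*(1/6) = 1/6 + l/6)
G(W) = 8 + (1/6 + 7*W/6)**2 (G(W) = 8 + (W + (1/6 + W/6))**2 = 8 + (1/6 + 7*W/6)**2)
X = 7247/17157 (X = 14494*(1/34314) = 7247/17157 ≈ 0.42239)
(G(40) + X)*(49512 + 48852) = ((8 + (1 + 7*40)**2/36) + 7247/17157)*(49512 + 48852) = ((8 + (1 + 280)**2/36) + 7247/17157)*98364 = ((8 + (1/36)*281**2) + 7247/17157)*98364 = ((8 + (1/36)*78961) + 7247/17157)*98364 = ((8 + 78961/36) + 7247/17157)*98364 = (79249/36 + 7247/17157)*98364 = (453311995/205884)*98364 = 530828346145/2451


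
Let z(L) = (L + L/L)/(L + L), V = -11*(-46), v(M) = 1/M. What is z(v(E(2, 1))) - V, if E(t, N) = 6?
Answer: -1005/2 ≈ -502.50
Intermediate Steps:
V = 506
z(L) = (1 + L)/(2*L) (z(L) = (L + 1)/((2*L)) = (1 + L)*(1/(2*L)) = (1 + L)/(2*L))
z(v(E(2, 1))) - V = (1 + 1/6)/(2*(1/6)) - 1*506 = (1 + ⅙)/(2*(⅙)) - 506 = (½)*6*(7/6) - 506 = 7/2 - 506 = -1005/2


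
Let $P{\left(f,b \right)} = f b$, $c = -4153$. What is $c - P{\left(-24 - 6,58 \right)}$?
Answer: $-2413$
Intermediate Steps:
$P{\left(f,b \right)} = b f$
$c - P{\left(-24 - 6,58 \right)} = -4153 - 58 \left(-24 - 6\right) = -4153 - 58 \left(-30\right) = -4153 - -1740 = -4153 + 1740 = -2413$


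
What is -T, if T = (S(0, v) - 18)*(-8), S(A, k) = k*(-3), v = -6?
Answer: 0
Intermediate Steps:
S(A, k) = -3*k
T = 0 (T = (-3*(-6) - 18)*(-8) = (18 - 18)*(-8) = 0*(-8) = 0)
-T = -1*0 = 0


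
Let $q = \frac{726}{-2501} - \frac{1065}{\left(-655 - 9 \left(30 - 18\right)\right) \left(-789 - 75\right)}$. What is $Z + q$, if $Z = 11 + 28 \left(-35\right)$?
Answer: $- \frac{532703193935}{549579744} \approx -969.29$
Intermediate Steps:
$q = - \frac{160421999}{549579744}$ ($q = 726 \left(- \frac{1}{2501}\right) - \frac{1065}{\left(-655 - 108\right) \left(-864\right)} = - \frac{726}{2501} - \frac{1065}{\left(-655 - 108\right) \left(-864\right)} = - \frac{726}{2501} - \frac{1065}{\left(-763\right) \left(-864\right)} = - \frac{726}{2501} - \frac{1065}{659232} = - \frac{726}{2501} - \frac{355}{219744} = - \frac{160421999}{549579744} \approx -0.2919$)
$Z = -969$ ($Z = 11 - 980 = -969$)
$Z + q = -969 - \frac{160421999}{549579744} = - \frac{532703193935}{549579744}$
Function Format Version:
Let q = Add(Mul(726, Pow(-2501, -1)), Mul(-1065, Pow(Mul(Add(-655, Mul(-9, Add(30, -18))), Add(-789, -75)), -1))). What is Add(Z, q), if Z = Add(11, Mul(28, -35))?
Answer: Rational(-532703193935, 549579744) ≈ -969.29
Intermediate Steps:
q = Rational(-160421999, 549579744) (q = Add(Mul(726, Rational(-1, 2501)), Mul(-1065, Pow(Mul(Add(-655, Mul(-9, 12)), -864), -1))) = Add(Rational(-726, 2501), Mul(-1065, Pow(Mul(Add(-655, -108), -864), -1))) = Add(Rational(-726, 2501), Mul(-1065, Pow(Mul(-763, -864), -1))) = Add(Rational(-726, 2501), Mul(-1065, Pow(659232, -1))) = Add(Rational(-726, 2501), Mul(-1065, Rational(1, 659232))) = Add(Rational(-726, 2501), Rational(-355, 219744)) = Rational(-160421999, 549579744) ≈ -0.29190)
Z = -969 (Z = Add(11, -980) = -969)
Add(Z, q) = Add(-969, Rational(-160421999, 549579744)) = Rational(-532703193935, 549579744)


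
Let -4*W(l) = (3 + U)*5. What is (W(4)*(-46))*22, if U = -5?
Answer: -2530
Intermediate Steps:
W(l) = 5/2 (W(l) = -(3 - 5)*5/4 = -(-1)*5/2 = -¼*(-10) = 5/2)
(W(4)*(-46))*22 = ((5/2)*(-46))*22 = -115*22 = -2530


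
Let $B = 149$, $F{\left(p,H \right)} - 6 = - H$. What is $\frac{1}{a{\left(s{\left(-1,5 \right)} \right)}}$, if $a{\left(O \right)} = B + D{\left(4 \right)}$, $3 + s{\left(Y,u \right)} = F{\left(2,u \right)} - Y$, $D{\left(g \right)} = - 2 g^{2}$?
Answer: $\frac{1}{117} \approx 0.008547$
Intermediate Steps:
$F{\left(p,H \right)} = 6 - H$
$s{\left(Y,u \right)} = 3 - Y - u$ ($s{\left(Y,u \right)} = -3 - \left(-6 + Y + u\right) = 3 - Y - u$)
$a{\left(O \right)} = 117$ ($a{\left(O \right)} = 149 - 2 \cdot 4^{2} = 149 - 32 = 117$)
$\frac{1}{a{\left(s{\left(-1,5 \right)} \right)}} = \frac{1}{117}$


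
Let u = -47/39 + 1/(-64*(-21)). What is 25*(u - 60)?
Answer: -26734075/17472 ≈ -1530.1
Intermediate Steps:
u = -21043/17472 (u = -47*1/39 - 1/64*(-1/21) = -47/39 + 1/1344 = -21043/17472 ≈ -1.2044)
25*(u - 60) = 25*(-21043/17472 - 60) = 25*(-1069363/17472) = -26734075/17472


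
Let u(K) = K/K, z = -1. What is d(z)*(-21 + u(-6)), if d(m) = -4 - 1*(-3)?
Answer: 20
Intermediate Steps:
u(K) = 1
d(m) = -1 (d(m) = -4 + 3 = -1)
d(z)*(-21 + u(-6)) = -(-21 + 1) = -1*(-20) = 20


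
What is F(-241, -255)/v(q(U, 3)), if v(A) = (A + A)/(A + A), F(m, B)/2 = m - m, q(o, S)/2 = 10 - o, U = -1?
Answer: 0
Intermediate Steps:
q(o, S) = 20 - 2*o (q(o, S) = 2*(10 - o) = 20 - 2*o)
F(m, B) = 0 (F(m, B) = 2*(m - m) = 2*0 = 0)
v(A) = 1 (v(A) = (2*A)/((2*A)) = (2*A)*(1/(2*A)) = 1)
F(-241, -255)/v(q(U, 3)) = 0/1 = 0*1 = 0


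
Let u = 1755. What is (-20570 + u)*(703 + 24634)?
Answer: -476715655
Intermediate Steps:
(-20570 + u)*(703 + 24634) = (-20570 + 1755)*(703 + 24634) = -18815*25337 = -476715655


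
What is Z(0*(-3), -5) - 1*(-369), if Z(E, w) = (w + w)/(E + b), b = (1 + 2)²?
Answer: 3311/9 ≈ 367.89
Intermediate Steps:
b = 9 (b = 3² = 9)
Z(E, w) = 2*w/(9 + E) (Z(E, w) = (w + w)/(E + 9) = (2*w)/(9 + E) = 2*w/(9 + E))
Z(0*(-3), -5) - 1*(-369) = 2*(-5)/(9 + 0*(-3)) - 1*(-369) = 2*(-5)/(9 + 0) + 369 = 2*(-5)/9 + 369 = 2*(-5)*(⅑) + 369 = -10/9 + 369 = 3311/9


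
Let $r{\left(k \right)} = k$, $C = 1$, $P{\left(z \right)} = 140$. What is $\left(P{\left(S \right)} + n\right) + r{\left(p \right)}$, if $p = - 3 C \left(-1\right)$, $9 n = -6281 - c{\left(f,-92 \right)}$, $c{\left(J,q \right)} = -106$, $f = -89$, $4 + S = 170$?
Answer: $- \frac{4888}{9} \approx -543.11$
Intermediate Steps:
$S = 166$ ($S = -4 + 170 = 166$)
$n = - \frac{6175}{9}$ ($n = \frac{-6281 - -106}{9} = \frac{-6281 + 106}{9} = \frac{1}{9} \left(-6175\right) = - \frac{6175}{9} \approx -686.11$)
$p = 3$ ($p = \left(-3\right) 1 \left(-1\right) = \left(-3\right) \left(-1\right) = 3$)
$\left(P{\left(S \right)} + n\right) + r{\left(p \right)} = \left(140 - \frac{6175}{9}\right) + 3 = - \frac{4915}{9} + 3 = - \frac{4888}{9}$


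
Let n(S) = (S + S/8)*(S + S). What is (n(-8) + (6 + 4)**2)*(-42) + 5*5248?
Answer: 15992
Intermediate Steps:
n(S) = 9*S**2/4 (n(S) = (S + S*(1/8))*(2*S) = (S + S/8)*(2*S) = (9*S/8)*(2*S) = 9*S**2/4)
(n(-8) + (6 + 4)**2)*(-42) + 5*5248 = ((9/4)*(-8)**2 + (6 + 4)**2)*(-42) + 5*5248 = ((9/4)*64 + 10**2)*(-42) + 26240 = (144 + 100)*(-42) + 26240 = 244*(-42) + 26240 = -10248 + 26240 = 15992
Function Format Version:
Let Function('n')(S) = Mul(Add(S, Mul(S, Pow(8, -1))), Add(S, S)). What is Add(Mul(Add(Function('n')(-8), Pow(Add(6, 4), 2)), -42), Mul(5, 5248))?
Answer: 15992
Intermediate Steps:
Function('n')(S) = Mul(Rational(9, 4), Pow(S, 2)) (Function('n')(S) = Mul(Add(S, Mul(S, Rational(1, 8))), Mul(2, S)) = Mul(Add(S, Mul(Rational(1, 8), S)), Mul(2, S)) = Mul(Mul(Rational(9, 8), S), Mul(2, S)) = Mul(Rational(9, 4), Pow(S, 2)))
Add(Mul(Add(Function('n')(-8), Pow(Add(6, 4), 2)), -42), Mul(5, 5248)) = Add(Mul(Add(Mul(Rational(9, 4), Pow(-8, 2)), Pow(Add(6, 4), 2)), -42), Mul(5, 5248)) = Add(Mul(Add(Mul(Rational(9, 4), 64), Pow(10, 2)), -42), 26240) = Add(Mul(Add(144, 100), -42), 26240) = Add(Mul(244, -42), 26240) = Add(-10248, 26240) = 15992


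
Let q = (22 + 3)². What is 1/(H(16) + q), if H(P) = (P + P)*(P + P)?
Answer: 1/1649 ≈ 0.00060643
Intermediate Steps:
H(P) = 4*P² (H(P) = (2*P)*(2*P) = 4*P²)
q = 625 (q = 25² = 625)
1/(H(16) + q) = 1/(4*16² + 625) = 1/(4*256 + 625) = 1/(1024 + 625) = 1/1649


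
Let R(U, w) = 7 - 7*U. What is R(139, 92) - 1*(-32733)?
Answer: 31767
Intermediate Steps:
R(139, 92) - 1*(-32733) = (7 - 7*139) - 1*(-32733) = (7 - 973) + 32733 = -966 + 32733 = 31767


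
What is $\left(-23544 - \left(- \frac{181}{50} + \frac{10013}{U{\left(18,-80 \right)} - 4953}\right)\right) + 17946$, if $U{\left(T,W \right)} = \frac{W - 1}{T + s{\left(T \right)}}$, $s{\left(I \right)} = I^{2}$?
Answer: $- \frac{52630524637}{9411150} \approx -5592.4$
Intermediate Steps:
$U{\left(T,W \right)} = \frac{-1 + W}{T + T^{2}}$ ($U{\left(T,W \right)} = \frac{W - 1}{T + T^{2}} = \frac{-1 + W}{T + T^{2}}$)
$\left(-23544 - \left(- \frac{181}{50} + \frac{10013}{U{\left(18,-80 \right)} - 4953}\right)\right) + 17946 = \left(-23544 - \left(- \frac{181}{50} + \frac{10013}{\frac{-1 - 80}{18 \left(1 + 18\right)} - 4953}\right)\right) + 17946 = \left(-23544 - \left(- \frac{181}{50} + \frac{10013}{\frac{1}{18} \cdot \frac{1}{19} \left(-81\right) - 4953}\right)\right) + 17946 = \left(-23544 + \left(- \frac{10013}{\frac{1}{18} \cdot \frac{1}{19} \left(-81\right) - 4953} + \frac{181}{50}\right)\right) + 17946 = \left(-23544 + \left(- \frac{10013}{- \frac{9}{38} - 4953} + \frac{181}{50}\right)\right) + 17946 = \left(-23544 + \left(- \frac{10013}{- \frac{188223}{38}} + \frac{181}{50}\right)\right) + 17946 = \left(-23544 + \left(\left(-10013\right) \left(- \frac{38}{188223}\right) + \frac{181}{50}\right)\right) + 17946 = \left(-23544 + \left(\frac{380494}{188223} + \frac{181}{50}\right)\right) + 17946 = \left(-23544 + \frac{53093063}{9411150}\right) + 17946 = - \frac{221523022537}{9411150} + 17946 = - \frac{52630524637}{9411150}$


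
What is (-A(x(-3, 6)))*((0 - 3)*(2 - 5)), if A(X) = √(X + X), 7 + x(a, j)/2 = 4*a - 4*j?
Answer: -18*I*√43 ≈ -118.03*I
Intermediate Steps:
x(a, j) = -14 - 8*j + 8*a (x(a, j) = -14 + 2*(4*a - 4*j) = -14 + 2*(-4*j + 4*a) = -14 + (-8*j + 8*a) = -14 - 8*j + 8*a)
A(X) = √2*√X (A(X) = √(2*X) = √2*√X)
(-A(x(-3, 6)))*((0 - 3)*(2 - 5)) = (-√2*√(-14 - 8*6 + 8*(-3)))*((0 - 3)*(2 - 5)) = (-√2*√(-14 - 48 - 24))*(-3*(-3)) = -√2*√(-86)*9 = -√2*I*√86*9 = -2*I*√43*9 = -18*I*√43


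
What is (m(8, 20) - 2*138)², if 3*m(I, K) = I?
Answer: 672400/9 ≈ 74711.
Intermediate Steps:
m(I, K) = I/3
(m(8, 20) - 2*138)² = ((⅓)*8 - 2*138)² = (8/3 - 276)² = (-820/3)² = 672400/9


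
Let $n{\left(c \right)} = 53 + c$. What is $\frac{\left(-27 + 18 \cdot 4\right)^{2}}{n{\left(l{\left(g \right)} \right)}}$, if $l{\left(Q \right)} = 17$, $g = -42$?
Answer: $\frac{405}{14} \approx 28.929$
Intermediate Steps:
$\frac{\left(-27 + 18 \cdot 4\right)^{2}}{n{\left(l{\left(g \right)} \right)}} = \frac{\left(-27 + 18 \cdot 4\right)^{2}}{53 + 17} = \frac{\left(-27 + 72\right)^{2}}{70} = 45^{2} \cdot \frac{1}{70} = 2025 \cdot \frac{1}{70} = \frac{405}{14}$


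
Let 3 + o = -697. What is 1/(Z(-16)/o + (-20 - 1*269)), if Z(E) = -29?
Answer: -700/202271 ≈ -0.0034607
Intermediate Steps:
o = -700 (o = -3 - 697 = -700)
1/(Z(-16)/o + (-20 - 1*269)) = 1/(-29/(-700) + (-20 - 1*269)) = 1/(-29*(-1/700) + (-20 - 269)) = 1/(29/700 - 289) = 1/(-202271/700) = -700/202271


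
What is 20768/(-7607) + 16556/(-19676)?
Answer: -133643165/37418833 ≈ -3.5715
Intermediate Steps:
20768/(-7607) + 16556/(-19676) = 20768*(-1/7607) + 16556*(-1/19676) = -20768/7607 - 4139/4919 = -133643165/37418833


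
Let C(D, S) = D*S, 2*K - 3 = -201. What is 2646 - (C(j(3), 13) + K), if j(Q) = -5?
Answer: 2810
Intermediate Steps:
K = -99 (K = 3/2 + (1/2)*(-201) = 3/2 - 201/2 = -99)
2646 - (C(j(3), 13) + K) = 2646 - (-5*13 - 99) = 2646 - (-65 - 99) = 2646 - 1*(-164) = 2646 + 164 = 2810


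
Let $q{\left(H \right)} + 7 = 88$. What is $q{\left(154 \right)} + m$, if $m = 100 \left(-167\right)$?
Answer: $-16619$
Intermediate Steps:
$q{\left(H \right)} = 81$ ($q{\left(H \right)} = -7 + 88 = 81$)
$m = -16700$
$q{\left(154 \right)} + m = 81 - 16700 = -16619$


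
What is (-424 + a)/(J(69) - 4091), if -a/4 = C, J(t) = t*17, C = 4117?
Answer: 8446/1459 ≈ 5.7889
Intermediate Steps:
J(t) = 17*t
a = -16468 (a = -4*4117 = -16468)
(-424 + a)/(J(69) - 4091) = (-424 - 16468)/(17*69 - 4091) = -16892/(1173 - 4091) = -16892/(-2918) = -16892*(-1/2918) = 8446/1459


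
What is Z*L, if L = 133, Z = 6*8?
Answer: 6384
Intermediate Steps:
Z = 48
Z*L = 48*133 = 6384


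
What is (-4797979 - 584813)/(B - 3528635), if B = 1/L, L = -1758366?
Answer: 9464918437872/6204631810411 ≈ 1.5255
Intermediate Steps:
B = -1/1758366 (B = 1/(-1758366) = -1/1758366 ≈ -5.6871e-7)
(-4797979 - 584813)/(B - 3528635) = (-4797979 - 584813)/(-1/1758366 - 3528635) = -5382792/(-6204631810411/1758366) = -5382792*(-1758366/6204631810411) = 9464918437872/6204631810411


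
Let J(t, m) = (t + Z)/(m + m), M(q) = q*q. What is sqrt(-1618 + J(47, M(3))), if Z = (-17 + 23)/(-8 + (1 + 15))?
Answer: I*sqrt(232610)/12 ≈ 40.191*I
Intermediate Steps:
M(q) = q**2
Z = 3/4 (Z = 6/(-8 + 16) = 6/8 = 6*(1/8) = 3/4 ≈ 0.75000)
J(t, m) = (3/4 + t)/(2*m) (J(t, m) = (t + 3/4)/(m + m) = (3/4 + t)/((2*m)) = (3/4 + t)*(1/(2*m)) = (3/4 + t)/(2*m))
sqrt(-1618 + J(47, M(3))) = sqrt(-1618 + (3 + 4*47)/(8*(3**2))) = sqrt(-1618 + (1/8)*(3 + 188)/9) = sqrt(-1618 + (1/8)*(1/9)*191) = sqrt(-1618 + 191/72) = sqrt(-116305/72) = I*sqrt(232610)/12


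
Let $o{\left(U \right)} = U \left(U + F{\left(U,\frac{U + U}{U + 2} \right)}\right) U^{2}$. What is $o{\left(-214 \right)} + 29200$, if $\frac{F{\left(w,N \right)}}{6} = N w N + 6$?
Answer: $\frac{148970387400992}{2809} \approx 5.3033 \cdot 10^{10}$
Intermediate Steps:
$F{\left(w,N \right)} = 36 + 6 w N^{2}$ ($F{\left(w,N \right)} = 6 \left(N w N + 6\right) = 6 \left(w N^{2} + 6\right) = 6 \left(6 + w N^{2}\right) = 36 + 6 w N^{2}$)
$o{\left(U \right)} = U^{3} \left(36 + U + \frac{24 U^{3}}{\left(2 + U\right)^{2}}\right)$ ($o{\left(U \right)} = U \left(U + \left(36 + 6 U \left(\frac{U + U}{U + 2}\right)^{2}\right)\right) U^{2} = U \left(U + \left(36 + 6 U \left(\frac{2 U}{2 + U}\right)^{2}\right)\right) U^{2} = U \left(U + \left(36 + 6 U \frac{4 U^{2}}{\left(2 + U\right)^{2}}\right)\right) U^{2} = U \left(U + \left(36 + \frac{24 U^{3}}{\left(2 + U\right)^{2}}\right)\right) U^{2} = U \left(36 + U + \frac{24 U^{3}}{\left(2 + U\right)^{2}}\right) U^{2} = U^{3} \left(36 + U + \frac{24 U^{3}}{\left(2 + U\right)^{2}}\right)$)
$o{\left(-214 \right)} + 29200 = \left(\left(-214\right)^{4} + 36 \left(-214\right)^{3} + \frac{24 \left(-214\right)^{6}}{\left(2 - 214\right)^{2}}\right) + 29200 = \left(2097273616 + 36 \left(-9800344\right) + 24 \cdot 96046742518336 \cdot \frac{1}{44944}\right) + 29200 = \left(2097273616 - 352812384 + 24 \cdot 96046742518336 \cdot \frac{1}{44944}\right) + 29200 = \left(2097273616 - 352812384 + \frac{144070113777504}{2809}\right) + 29200 = \frac{148970305378192}{2809} + 29200 = \frac{148970387400992}{2809}$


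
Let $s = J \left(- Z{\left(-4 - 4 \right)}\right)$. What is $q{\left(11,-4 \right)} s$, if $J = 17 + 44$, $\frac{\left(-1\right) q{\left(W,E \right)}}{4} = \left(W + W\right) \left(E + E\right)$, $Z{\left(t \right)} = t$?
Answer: $343552$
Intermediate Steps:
$q{\left(W,E \right)} = - 16 E W$ ($q{\left(W,E \right)} = - 4 \left(W + W\right) \left(E + E\right) = - 4 \cdot 2 W 2 E = - 4 \cdot 4 E W = - 16 E W$)
$J = 61$
$s = 488$ ($s = 61 \left(- (-4 - 4)\right) = 61 \left(\left(-1\right) \left(-8\right)\right) = 61 \cdot 8 = 488$)
$q{\left(11,-4 \right)} s = \left(-16\right) \left(-4\right) 11 \cdot 488 = 704 \cdot 488 = 343552$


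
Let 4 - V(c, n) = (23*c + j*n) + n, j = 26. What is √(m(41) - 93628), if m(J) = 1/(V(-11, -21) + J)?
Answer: 3*I*√7783867715/865 ≈ 305.99*I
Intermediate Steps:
V(c, n) = 4 - 27*n - 23*c (V(c, n) = 4 - ((23*c + 26*n) + n) = 4 - (23*c + 27*n) = 4 + (-27*n - 23*c) = 4 - 27*n - 23*c)
m(J) = 1/(824 + J) (m(J) = 1/((4 - 27*(-21) - 23*(-11)) + J) = 1/((4 + 567 + 253) + J) = 1/(824 + J))
√(m(41) - 93628) = √(1/(824 + 41) - 93628) = √(1/865 - 93628) = √(-80988219/865) = 3*I*√7783867715/865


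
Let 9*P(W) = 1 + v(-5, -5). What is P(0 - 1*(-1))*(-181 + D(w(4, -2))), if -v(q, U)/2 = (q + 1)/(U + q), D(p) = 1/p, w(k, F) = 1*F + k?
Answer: -361/90 ≈ -4.0111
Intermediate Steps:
w(k, F) = F + k
v(q, U) = -2*(1 + q)/(U + q) (v(q, U) = -2*(q + 1)/(U + q) = -2*(1 + q)/(U + q))
P(W) = 1/45 (P(W) = (1 + 2*(-1 - 1*(-5))/(-5 - 5))/9 = (1 + 2*(-1 + 5)/(-10))/9 = (1 + 2*(-⅒)*4)/9 = (1 - ⅘)/9 = (⅑)*(⅕) = 1/45)
P(0 - 1*(-1))*(-181 + D(w(4, -2))) = (-181 + 1/(-2 + 4))/45 = (-181 + 1/2)/45 = (-181 + ½)/45 = (1/45)*(-361/2) = -361/90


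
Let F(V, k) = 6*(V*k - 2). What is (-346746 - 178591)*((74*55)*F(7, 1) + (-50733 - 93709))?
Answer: 11737079254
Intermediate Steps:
F(V, k) = -12 + 6*V*k (F(V, k) = 6*(-2 + V*k) = -12 + 6*V*k)
(-346746 - 178591)*((74*55)*F(7, 1) + (-50733 - 93709)) = (-346746 - 178591)*((74*55)*(-12 + 6*7*1) + (-50733 - 93709)) = -525337*(4070*(-12 + 42) - 144442) = -525337*(4070*30 - 144442) = -525337*(122100 - 144442) = -525337*(-22342) = 11737079254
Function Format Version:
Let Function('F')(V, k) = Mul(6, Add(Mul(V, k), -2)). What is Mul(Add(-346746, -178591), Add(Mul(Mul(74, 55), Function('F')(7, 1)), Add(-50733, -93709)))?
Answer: 11737079254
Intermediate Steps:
Function('F')(V, k) = Add(-12, Mul(6, V, k)) (Function('F')(V, k) = Mul(6, Add(-2, Mul(V, k))) = Add(-12, Mul(6, V, k)))
Mul(Add(-346746, -178591), Add(Mul(Mul(74, 55), Function('F')(7, 1)), Add(-50733, -93709))) = Mul(Add(-346746, -178591), Add(Mul(Mul(74, 55), Add(-12, Mul(6, 7, 1))), Add(-50733, -93709))) = Mul(-525337, Add(Mul(4070, Add(-12, 42)), -144442)) = Mul(-525337, Add(Mul(4070, 30), -144442)) = Mul(-525337, Add(122100, -144442)) = Mul(-525337, -22342) = 11737079254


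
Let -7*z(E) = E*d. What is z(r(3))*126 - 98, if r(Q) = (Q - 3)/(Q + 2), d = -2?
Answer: -98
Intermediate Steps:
r(Q) = (-3 + Q)/(2 + Q)
z(E) = 2*E/7 (z(E) = -E*(-2)/7 = -(-2)*E/7 = 2*E/7)
z(r(3))*126 - 98 = (2*((-3 + 3)/(2 + 3))/7)*126 - 98 = (2*(0/5)/7)*126 - 98 = (2*((⅕)*0)/7)*126 - 98 = ((2/7)*0)*126 - 98 = 0*126 - 98 = 0 - 98 = -98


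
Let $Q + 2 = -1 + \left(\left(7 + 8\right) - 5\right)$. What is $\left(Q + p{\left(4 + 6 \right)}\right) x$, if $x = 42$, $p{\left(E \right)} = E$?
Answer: $714$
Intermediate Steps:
$Q = 7$ ($Q = -2 + \left(-1 + \left(\left(7 + 8\right) - 5\right)\right) = -2 + \left(-1 + \left(15 - 5\right)\right) = -2 + \left(-1 + 10\right) = -2 + 9 = 7$)
$\left(Q + p{\left(4 + 6 \right)}\right) x = \left(7 + \left(4 + 6\right)\right) 42 = \left(7 + 10\right) 42 = 17 \cdot 42 = 714$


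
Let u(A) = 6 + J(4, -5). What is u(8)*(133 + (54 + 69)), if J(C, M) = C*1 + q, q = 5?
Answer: 3840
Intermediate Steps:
J(C, M) = 5 + C (J(C, M) = C*1 + 5 = C + 5 = 5 + C)
u(A) = 15 (u(A) = 6 + (5 + 4) = 6 + 9 = 15)
u(8)*(133 + (54 + 69)) = 15*(133 + (54 + 69)) = 15*(133 + 123) = 15*256 = 3840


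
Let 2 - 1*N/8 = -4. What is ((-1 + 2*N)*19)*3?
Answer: 5415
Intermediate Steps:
N = 48 (N = 16 - 8*(-4) = 16 + 32 = 48)
((-1 + 2*N)*19)*3 = ((-1 + 2*48)*19)*3 = ((-1 + 96)*19)*3 = (95*19)*3 = 1805*3 = 5415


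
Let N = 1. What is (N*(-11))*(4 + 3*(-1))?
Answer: -11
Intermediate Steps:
(N*(-11))*(4 + 3*(-1)) = (1*(-11))*(4 + 3*(-1)) = -11*(4 - 3) = -11*1 = -11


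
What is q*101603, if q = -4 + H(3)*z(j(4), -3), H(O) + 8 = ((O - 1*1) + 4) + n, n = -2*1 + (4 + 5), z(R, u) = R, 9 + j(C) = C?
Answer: -2946487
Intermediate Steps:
j(C) = -9 + C
n = 7 (n = -2 + 9 = 7)
H(O) = 2 + O (H(O) = -8 + (((O - 1*1) + 4) + 7) = -8 + (((O - 1) + 4) + 7) = -8 + (((-1 + O) + 4) + 7) = -8 + ((3 + O) + 7) = -8 + (10 + O) = 2 + O)
q = -29 (q = -4 + (2 + 3)*(-9 + 4) = -4 + 5*(-5) = -4 - 25 = -29)
q*101603 = -29*101603 = -2946487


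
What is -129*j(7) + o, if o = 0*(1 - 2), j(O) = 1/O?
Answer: -129/7 ≈ -18.429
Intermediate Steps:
o = 0 (o = 0*(-1) = 0)
-129*j(7) + o = -129/7 + 0 = -129/7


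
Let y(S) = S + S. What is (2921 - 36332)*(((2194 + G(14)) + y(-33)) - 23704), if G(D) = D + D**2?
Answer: 713859426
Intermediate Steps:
y(S) = 2*S
(2921 - 36332)*(((2194 + G(14)) + y(-33)) - 23704) = (2921 - 36332)*(((2194 + 14*(1 + 14)) + 2*(-33)) - 23704) = -33411*(((2194 + 14*15) - 66) - 23704) = -33411*(((2194 + 210) - 66) - 23704) = -33411*((2404 - 66) - 23704) = -33411*(2338 - 23704) = -33411*(-21366) = 713859426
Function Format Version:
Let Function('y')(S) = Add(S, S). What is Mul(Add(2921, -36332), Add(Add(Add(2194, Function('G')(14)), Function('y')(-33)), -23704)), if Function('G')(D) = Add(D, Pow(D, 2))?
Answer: 713859426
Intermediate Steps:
Function('y')(S) = Mul(2, S)
Mul(Add(2921, -36332), Add(Add(Add(2194, Function('G')(14)), Function('y')(-33)), -23704)) = Mul(Add(2921, -36332), Add(Add(Add(2194, Mul(14, Add(1, 14))), Mul(2, -33)), -23704)) = Mul(-33411, Add(Add(Add(2194, Mul(14, 15)), -66), -23704)) = Mul(-33411, Add(Add(Add(2194, 210), -66), -23704)) = Mul(-33411, Add(Add(2404, -66), -23704)) = Mul(-33411, Add(2338, -23704)) = Mul(-33411, -21366) = 713859426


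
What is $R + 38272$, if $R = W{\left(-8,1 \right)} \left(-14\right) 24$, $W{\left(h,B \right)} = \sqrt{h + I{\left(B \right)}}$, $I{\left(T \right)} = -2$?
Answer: $38272 - 336 i \sqrt{10} \approx 38272.0 - 1062.5 i$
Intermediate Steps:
$W{\left(h,B \right)} = \sqrt{-2 + h}$ ($W{\left(h,B \right)} = \sqrt{h - 2} = \sqrt{-2 + h}$)
$R = - 336 i \sqrt{10}$ ($R = \sqrt{-2 - 8} \left(-14\right) 24 = \sqrt{-10} \left(-14\right) 24 = i \sqrt{10} \left(-14\right) 24 = - 14 i \sqrt{10} \cdot 24 = - 336 i \sqrt{10} \approx - 1062.5 i$)
$R + 38272 = - 336 i \sqrt{10} + 38272 = 38272 - 336 i \sqrt{10}$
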